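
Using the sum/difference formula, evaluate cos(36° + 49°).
cos(36° + 49°) = cos 36° cos 49° - sin 36° sin 49° = 0.08716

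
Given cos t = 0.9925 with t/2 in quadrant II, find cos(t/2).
cos(t/2) = ±√((1 + cos t)/2); negative since t/2 ∈ QII, so cos(t/2) = -0.9981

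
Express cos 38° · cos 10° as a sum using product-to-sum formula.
cos 38° cos 10° = (1/2)[cos(38°-10°) + cos(38°+10°)]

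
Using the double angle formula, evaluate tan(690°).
tan(690°) = 2 tan 345° / (1 - tan²345°) = -√3/3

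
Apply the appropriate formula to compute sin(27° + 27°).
sin(27° + 27°) = sin 27° cos 27° + cos 27° sin 27° = 0.809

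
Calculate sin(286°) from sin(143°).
sin(286°) = 2 sin 143° cos 143° = -0.9613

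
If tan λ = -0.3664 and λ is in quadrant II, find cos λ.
cos λ = -0.939 (using tan²λ + 1 = sec²λ)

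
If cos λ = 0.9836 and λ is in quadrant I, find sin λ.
sin λ = 0.1804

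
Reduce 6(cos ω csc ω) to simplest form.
6(cos ω csc ω) = 6(cot ω) (using Reciprocal + quotient)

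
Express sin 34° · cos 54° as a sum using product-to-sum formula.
sin 34° cos 54° = (1/2)[sin(34°+54°) + sin(34°-54°)]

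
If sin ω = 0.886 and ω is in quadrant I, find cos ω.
cos ω = 0.4637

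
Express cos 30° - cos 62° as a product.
cos 30° - cos 62° = -2 sin(46°) sin(-16°)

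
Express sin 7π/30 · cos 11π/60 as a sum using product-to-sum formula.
sin 7π/30 cos 11π/60 = (1/2)[sin(7π/30+11π/60) + sin(7π/30-11π/60)]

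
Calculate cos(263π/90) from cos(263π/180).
cos(263π/90) = cos²263π/180 - sin²263π/180 = -0.9703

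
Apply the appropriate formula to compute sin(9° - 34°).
sin(9° - 34°) = sin 9° cos 34° - cos 9° sin 34° = -0.4226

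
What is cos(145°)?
cos(145°) = -0.8192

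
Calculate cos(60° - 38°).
cos(60° - 38°) = cos 60° cos 38° + sin 60° sin 38° = 0.9272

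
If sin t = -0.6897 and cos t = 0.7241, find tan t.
tan t = sin t / cos t = -0.9525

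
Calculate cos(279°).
cos(279°) = 0.1564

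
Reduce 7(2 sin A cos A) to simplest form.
7(2 sin A cos A) = 7(sin(2A)) (using Double angle)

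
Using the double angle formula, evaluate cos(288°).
cos(288°) = cos²144° - sin²144° = 0.309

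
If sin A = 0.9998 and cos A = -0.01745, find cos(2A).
cos(2A) = cos²A - sin²A = -0.9993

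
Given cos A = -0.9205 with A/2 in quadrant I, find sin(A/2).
sin(A/2) = ±√((1 - cos A)/2); positive since A/2 ∈ QI, so sin(A/2) = 0.9799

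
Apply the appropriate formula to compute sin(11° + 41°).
sin(11° + 41°) = sin 11° cos 41° + cos 11° sin 41° = 0.788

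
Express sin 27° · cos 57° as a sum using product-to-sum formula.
sin 27° cos 57° = (1/2)[sin(27°+57°) + sin(27°-57°)]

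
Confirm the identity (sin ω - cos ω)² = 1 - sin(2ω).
LHS = sin²ω - 2 sin ω cos ω + cos²ω = (sin²ω + cos²ω) - 2 sin ω cos ω = 1 - sin(2ω) = RHS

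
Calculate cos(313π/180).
cos(313π/180) = 0.682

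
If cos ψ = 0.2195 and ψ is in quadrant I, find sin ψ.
sin ψ = 0.9756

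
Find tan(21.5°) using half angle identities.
tan(21.5°) = sin 43° / (1 + cos 43°) = 0.3939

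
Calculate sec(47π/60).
sec(47π/60) = -1.287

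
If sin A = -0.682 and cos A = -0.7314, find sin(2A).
sin(2A) = 2 sin A cos A = 0.9976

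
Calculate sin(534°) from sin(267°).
sin(534°) = 2 sin 267° cos 267° = 0.1045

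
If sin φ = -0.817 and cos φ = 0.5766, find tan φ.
tan φ = sin φ / cos φ = -1.417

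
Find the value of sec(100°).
sec(100°) = -5.759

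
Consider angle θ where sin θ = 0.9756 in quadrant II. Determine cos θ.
cos θ = ±√(1 - sin²θ) = -0.2196 (negative in QII)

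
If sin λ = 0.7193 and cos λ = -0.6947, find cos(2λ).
cos(2λ) = cos²λ - sin²λ = -0.03478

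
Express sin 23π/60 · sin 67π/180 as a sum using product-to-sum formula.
sin 23π/60 sin 67π/180 = (1/2)[cos(23π/60-67π/180) - cos(23π/60+67π/180)]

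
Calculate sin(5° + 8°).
sin(5° + 8°) = sin 5° cos 8° + cos 5° sin 8° = 0.225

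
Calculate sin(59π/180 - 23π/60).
sin(59π/180 - 23π/60) = sin 59π/180 cos 23π/60 - cos 59π/180 sin 23π/60 = -0.1736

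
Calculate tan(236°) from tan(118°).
tan(236°) = 2 tan 118° / (1 - tan²118°) = 1.483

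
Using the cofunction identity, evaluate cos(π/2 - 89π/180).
cos(π/2 - 89π/180) = sin(89π/180) = 0.9998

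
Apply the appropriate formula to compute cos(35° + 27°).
cos(35° + 27°) = cos 35° cos 27° - sin 35° sin 27° = 0.4695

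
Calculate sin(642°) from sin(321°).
sin(642°) = 2 sin 321° cos 321° = -0.9781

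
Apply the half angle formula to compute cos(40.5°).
cos(40.5°) = √((1 + cos 81°)/2) = 0.7604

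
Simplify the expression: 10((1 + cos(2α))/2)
10((1 + cos(2α))/2) = 10(cos²α) (using Power reduction)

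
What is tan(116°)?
tan(116°) = -2.05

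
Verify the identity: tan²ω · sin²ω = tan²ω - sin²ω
RHS = sin²ω/cos²ω - sin²ω = sin²ω(1/cos²ω - 1) = sin²ω · (1 - cos²ω)/cos²ω = sin²ω · sin²ω/cos²ω = sin²ω · tan²ω = LHS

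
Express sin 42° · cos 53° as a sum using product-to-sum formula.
sin 42° cos 53° = (1/2)[sin(42°+53°) + sin(42°-53°)]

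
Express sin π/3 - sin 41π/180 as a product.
sin π/3 - sin 41π/180 = 2 cos(101π/360) sin(19π/360)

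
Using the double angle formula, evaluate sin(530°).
sin(530°) = 2 sin 265° cos 265° = 0.1736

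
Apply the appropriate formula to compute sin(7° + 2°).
sin(7° + 2°) = sin 7° cos 2° + cos 7° sin 2° = 0.1564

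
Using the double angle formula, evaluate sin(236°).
sin(236°) = 2 sin 118° cos 118° = -0.829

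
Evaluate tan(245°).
tan(245°) = 2.145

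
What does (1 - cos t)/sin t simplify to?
(1 - cos t)/sin t = tan(t/2) (using Half angle)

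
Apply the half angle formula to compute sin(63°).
sin(63°) = √((1 - cos 126°)/2) = 0.891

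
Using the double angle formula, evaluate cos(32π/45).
cos(32π/45) = 2cos²16π/45 - 1 = -0.6157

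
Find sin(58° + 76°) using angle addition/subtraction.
sin(58° + 76°) = sin 58° cos 76° + cos 58° sin 76° = 0.7193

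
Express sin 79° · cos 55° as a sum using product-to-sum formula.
sin 79° cos 55° = (1/2)[sin(79°+55°) + sin(79°-55°)]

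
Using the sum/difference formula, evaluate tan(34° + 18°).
tan(34° + 18°) = (tan 34° + tan 18°)/(1 - tan 34° tan 18°) = 1.28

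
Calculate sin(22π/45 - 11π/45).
sin(22π/45 - 11π/45) = sin 22π/45 cos 11π/45 - cos 22π/45 sin 11π/45 = 0.6947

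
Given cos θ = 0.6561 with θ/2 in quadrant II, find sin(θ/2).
sin(θ/2) = ±√((1 - cos θ)/2); positive since θ/2 ∈ QII, so sin(θ/2) = 0.4147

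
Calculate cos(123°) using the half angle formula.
cos(123°) = -√((1 + cos 246°)/2) = -0.5446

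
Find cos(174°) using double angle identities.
cos(174°) = cos²87° - sin²87° = -0.9945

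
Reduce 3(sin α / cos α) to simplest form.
3(sin α / cos α) = 3(tan α) (using Quotient identity)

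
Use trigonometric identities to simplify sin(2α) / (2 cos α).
sin(2α) / (2 cos α) = sin α (using Double angle)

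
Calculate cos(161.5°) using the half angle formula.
cos(161.5°) = -√((1 + cos 323°)/2) = -0.9483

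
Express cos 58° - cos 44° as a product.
cos 58° - cos 44° = -2 sin(51°) sin(7°)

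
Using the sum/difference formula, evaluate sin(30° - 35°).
sin(30° - 35°) = sin 30° cos 35° - cos 30° sin 35° = -0.08716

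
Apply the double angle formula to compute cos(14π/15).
cos(14π/15) = 1 - 2sin²7π/15 = -0.9781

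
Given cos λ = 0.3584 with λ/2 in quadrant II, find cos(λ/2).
cos(λ/2) = ±√((1 + cos λ)/2); negative since λ/2 ∈ QII, so cos(λ/2) = -0.8241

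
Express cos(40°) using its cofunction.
cos(40°) = sin(90° - 40°) = sin(50°)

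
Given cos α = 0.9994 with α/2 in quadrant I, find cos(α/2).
cos(α/2) = ±√((1 + cos α)/2); positive since α/2 ∈ QI, so cos(α/2) = 0.9998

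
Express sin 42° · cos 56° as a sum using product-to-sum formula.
sin 42° cos 56° = (1/2)[sin(42°+56°) + sin(42°-56°)]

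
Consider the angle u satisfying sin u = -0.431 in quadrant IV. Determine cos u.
cos u = √(1 - sin²u) = 0.9024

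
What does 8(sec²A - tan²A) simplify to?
8(sec²A - tan²A) = 8 (using Pythagorean identity)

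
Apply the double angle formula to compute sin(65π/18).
sin(65π/18) = 2 sin 65π/36 cos 65π/36 = -0.9397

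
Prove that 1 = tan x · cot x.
RHS = (sin x/cos x) · (cos x/sin x) = 1 = LHS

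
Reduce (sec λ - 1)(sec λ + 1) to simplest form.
(sec λ - 1)(sec λ + 1) = tan²λ (using Diff. of squares)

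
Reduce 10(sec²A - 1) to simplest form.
10(sec²A - 1) = 10(tan²A) (using Pythagorean identity)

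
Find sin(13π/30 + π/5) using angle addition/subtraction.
sin(13π/30 + π/5) = sin 13π/30 cos π/5 + cos 13π/30 sin π/5 = 0.9135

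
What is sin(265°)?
sin(265°) = -0.9962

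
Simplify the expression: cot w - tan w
cot w - tan w = 2 cot(2w) (using Double angle)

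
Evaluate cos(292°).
cos(292°) = 0.3746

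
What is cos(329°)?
cos(329°) = 0.8572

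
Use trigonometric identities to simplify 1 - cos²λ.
1 - cos²λ = sin²λ (using Pythagorean identity)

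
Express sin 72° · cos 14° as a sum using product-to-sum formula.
sin 72° cos 14° = (1/2)[sin(72°+14°) + sin(72°-14°)]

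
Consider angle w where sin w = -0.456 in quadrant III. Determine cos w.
cos w = ±√(1 - sin²w) = -0.89 (negative in QIII)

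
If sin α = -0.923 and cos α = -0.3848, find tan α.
tan α = sin α / cos α = 2.399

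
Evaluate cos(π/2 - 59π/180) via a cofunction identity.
cos(π/2 - 59π/180) = sin(59π/180) = 0.8572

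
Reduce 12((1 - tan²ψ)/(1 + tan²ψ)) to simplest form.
12((1 - tan²ψ)/(1 + tan²ψ)) = 12(cos(2ψ)) (using Double angle)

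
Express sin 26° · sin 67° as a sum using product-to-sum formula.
sin 26° sin 67° = (1/2)[cos(26°-67°) - cos(26°+67°)]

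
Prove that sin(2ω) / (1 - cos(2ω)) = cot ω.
LHS = 2 sin ω cos ω / (2sin²ω) = cos ω/sin ω = cot ω = RHS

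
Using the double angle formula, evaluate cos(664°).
cos(664°) = cos²332° - sin²332° = 0.5592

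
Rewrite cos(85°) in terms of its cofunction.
cos(85°) = sin(90° - 85°) = sin(5°)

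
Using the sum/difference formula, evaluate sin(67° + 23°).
sin(67° + 23°) = sin 67° cos 23° + cos 67° sin 23° = 1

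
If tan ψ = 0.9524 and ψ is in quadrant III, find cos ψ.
cos ψ = -0.7241 (using tan²ψ + 1 = sec²ψ)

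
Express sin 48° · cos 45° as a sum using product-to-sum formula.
sin 48° cos 45° = (1/2)[sin(48°+45°) + sin(48°-45°)]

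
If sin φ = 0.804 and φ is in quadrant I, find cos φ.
cos φ = 0.5946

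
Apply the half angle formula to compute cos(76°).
cos(76°) = √((1 + cos 152°)/2) = 0.2419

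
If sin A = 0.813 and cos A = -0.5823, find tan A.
tan A = sin A / cos A = -1.396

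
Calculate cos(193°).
cos(193°) = -0.9744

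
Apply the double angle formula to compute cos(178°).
cos(178°) = 1 - 2sin²89° = -0.9994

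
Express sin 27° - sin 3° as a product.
sin 27° - sin 3° = 2 cos(15°) sin(12°)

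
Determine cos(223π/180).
cos(223π/180) = -0.7314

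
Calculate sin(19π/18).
sin(19π/18) = -0.1736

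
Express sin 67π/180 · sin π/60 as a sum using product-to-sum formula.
sin 67π/180 sin π/60 = (1/2)[cos(67π/180-π/60) - cos(67π/180+π/60)]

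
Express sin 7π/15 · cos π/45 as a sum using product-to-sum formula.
sin 7π/15 cos π/45 = (1/2)[sin(7π/15+π/45) + sin(7π/15-π/45)]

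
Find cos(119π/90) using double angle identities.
cos(119π/90) = cos²119π/180 - sin²119π/180 = -0.5299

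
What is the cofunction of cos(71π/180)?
cos(71π/180) = sin(π/2 - 71π/180) = sin(19π/180)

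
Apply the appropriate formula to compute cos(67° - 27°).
cos(67° - 27°) = cos 67° cos 27° + sin 67° sin 27° = 0.766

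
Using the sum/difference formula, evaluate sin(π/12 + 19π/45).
sin(π/12 + 19π/45) = sin π/12 cos 19π/45 + cos π/12 sin 19π/45 = 0.9998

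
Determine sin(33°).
sin(33°) = 0.5446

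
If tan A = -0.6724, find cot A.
cot A = 1/tan A = -1.487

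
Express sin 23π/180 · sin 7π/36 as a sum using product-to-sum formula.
sin 23π/180 sin 7π/36 = (1/2)[cos(23π/180-7π/36) - cos(23π/180+7π/36)]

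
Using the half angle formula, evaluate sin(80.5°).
sin(80.5°) = √((1 - cos 161°)/2) = 0.9863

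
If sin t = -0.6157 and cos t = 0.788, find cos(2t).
cos(2t) = cos²t - sin²t = 0.2419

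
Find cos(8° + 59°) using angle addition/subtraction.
cos(8° + 59°) = cos 8° cos 59° - sin 8° sin 59° = 0.3907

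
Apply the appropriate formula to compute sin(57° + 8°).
sin(57° + 8°) = sin 57° cos 8° + cos 57° sin 8° = 0.9063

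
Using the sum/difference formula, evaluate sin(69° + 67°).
sin(69° + 67°) = sin 69° cos 67° + cos 69° sin 67° = 0.6947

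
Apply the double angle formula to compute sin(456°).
sin(456°) = 2 sin 228° cos 228° = 0.9945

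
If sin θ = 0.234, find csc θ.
csc θ = 1/sin θ = 4.274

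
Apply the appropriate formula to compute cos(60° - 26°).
cos(60° - 26°) = cos 60° cos 26° + sin 60° sin 26° = 0.829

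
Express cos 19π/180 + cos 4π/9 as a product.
cos 19π/180 + cos 4π/9 = 2 cos(11π/40) cos(-61π/360)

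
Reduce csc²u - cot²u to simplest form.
csc²u - cot²u = 1 (using Pythagorean identity)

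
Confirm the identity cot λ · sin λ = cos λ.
LHS = (cos λ/sin λ) · sin λ = cos λ = RHS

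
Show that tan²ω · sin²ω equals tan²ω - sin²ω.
RHS = sin²ω/cos²ω - sin²ω = sin²ω(1/cos²ω - 1) = sin²ω · (1 - cos²ω)/cos²ω = sin²ω · sin²ω/cos²ω = sin²ω · tan²ω = LHS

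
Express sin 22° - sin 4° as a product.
sin 22° - sin 4° = 2 cos(13°) sin(9°)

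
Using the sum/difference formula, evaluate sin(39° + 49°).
sin(39° + 49°) = sin 39° cos 49° + cos 39° sin 49° = 0.9994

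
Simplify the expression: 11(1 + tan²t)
11(1 + tan²t) = 11(sec²t) (using Pythagorean identity)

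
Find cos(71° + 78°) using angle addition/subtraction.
cos(71° + 78°) = cos 71° cos 78° - sin 71° sin 78° = -0.8572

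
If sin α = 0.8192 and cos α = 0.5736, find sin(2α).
sin(2α) = 2 sin α cos α = 0.9398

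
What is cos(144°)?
cos(144°) = -0.809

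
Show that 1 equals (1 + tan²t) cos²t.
RHS = sec²t · cos²t = (1/cos²t) · cos²t = 1 = LHS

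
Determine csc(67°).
csc(67°) = 1.086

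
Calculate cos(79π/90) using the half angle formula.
cos(79π/90) = -√((1 + cos 79π/45)/2) = -0.9272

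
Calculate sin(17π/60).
sin(17π/60) = 0.7771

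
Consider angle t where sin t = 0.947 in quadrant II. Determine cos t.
cos t = ±√(1 - sin²t) = -0.3212 (negative in QII)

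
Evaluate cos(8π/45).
cos(8π/45) = 0.848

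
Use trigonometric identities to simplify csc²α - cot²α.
csc²α - cot²α = 1 (using Pythagorean identity)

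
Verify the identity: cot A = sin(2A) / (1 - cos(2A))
RHS = 2 sin A cos A / (2sin²A) = cos A/sin A = cot A = LHS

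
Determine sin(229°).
sin(229°) = -0.7547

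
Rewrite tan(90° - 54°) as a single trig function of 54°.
tan(90° - 54°) = cot(54°)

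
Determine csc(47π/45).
csc(47π/45) = -7.185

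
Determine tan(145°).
tan(145°) = -0.7002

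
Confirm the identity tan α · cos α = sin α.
LHS = (sin α/cos α) · cos α = sin α = RHS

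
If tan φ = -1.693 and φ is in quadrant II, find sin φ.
sin φ = 0.861 (using tan²φ + 1 = sec²φ)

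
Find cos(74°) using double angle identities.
cos(74°) = cos²37° - sin²37° = 0.2756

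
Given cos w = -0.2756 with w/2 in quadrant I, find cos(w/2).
cos(w/2) = ±√((1 + cos w)/2); positive since w/2 ∈ QI, so cos(w/2) = 0.6018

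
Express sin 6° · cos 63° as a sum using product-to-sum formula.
sin 6° cos 63° = (1/2)[sin(6°+63°) + sin(6°-63°)]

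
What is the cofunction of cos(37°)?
cos(37°) = sin(90° - 37°) = sin(53°)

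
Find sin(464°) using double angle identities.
sin(464°) = 2 sin 232° cos 232° = 0.9703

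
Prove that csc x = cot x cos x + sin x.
RHS = cos²x/sin x + sin x = (cos²x + sin²x)/sin x = 1/sin x = csc x = LHS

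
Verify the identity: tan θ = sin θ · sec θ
RHS = sin θ · (1/cos θ) = sin θ/cos θ = tan θ = LHS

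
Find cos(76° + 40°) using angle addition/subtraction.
cos(76° + 40°) = cos 76° cos 40° - sin 76° sin 40° = -0.4384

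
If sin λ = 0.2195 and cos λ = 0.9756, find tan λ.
tan λ = sin λ / cos λ = 0.225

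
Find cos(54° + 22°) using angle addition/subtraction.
cos(54° + 22°) = cos 54° cos 22° - sin 54° sin 22° = 0.2419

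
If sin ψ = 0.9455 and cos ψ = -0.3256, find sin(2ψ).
sin(2ψ) = 2 sin ψ cos ψ = -0.6157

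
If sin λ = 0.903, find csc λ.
csc λ = 1/sin λ = 1.107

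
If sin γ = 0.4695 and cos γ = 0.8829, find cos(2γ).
cos(2γ) = cos²γ - sin²γ = 0.5591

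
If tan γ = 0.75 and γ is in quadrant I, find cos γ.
cos γ = 0.8 (using tan²γ + 1 = sec²γ)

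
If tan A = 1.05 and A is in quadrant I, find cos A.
cos A = 0.6897 (using tan²A + 1 = sec²A)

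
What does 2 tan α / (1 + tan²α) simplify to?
2 tan α / (1 + tan²α) = sin(2α) (using Double angle)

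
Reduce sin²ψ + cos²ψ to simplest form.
sin²ψ + cos²ψ = 1 (using Pythagorean identity)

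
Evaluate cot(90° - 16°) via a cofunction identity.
cot(90° - 16°) = tan(16°) = 0.2867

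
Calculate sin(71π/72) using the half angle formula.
sin(71π/72) = √((1 - cos 71π/36)/2) = 0.04362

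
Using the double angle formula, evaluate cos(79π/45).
cos(79π/45) = cos²79π/90 - sin²79π/90 = 0.7193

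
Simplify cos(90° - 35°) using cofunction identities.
cos(90° - 35°) = sin(35°)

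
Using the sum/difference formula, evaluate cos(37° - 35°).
cos(37° - 35°) = cos 37° cos 35° + sin 37° sin 35° = 0.9994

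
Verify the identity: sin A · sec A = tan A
LHS = sin A · (1/cos A) = sin A/cos A = tan A = RHS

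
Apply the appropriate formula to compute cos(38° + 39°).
cos(38° + 39°) = cos 38° cos 39° - sin 38° sin 39° = 0.225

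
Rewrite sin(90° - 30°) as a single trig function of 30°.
sin(90° - 30°) = cos(30°)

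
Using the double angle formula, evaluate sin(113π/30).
sin(113π/30) = 2 sin 113π/60 cos 113π/60 = -0.6691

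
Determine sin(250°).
sin(250°) = -0.9397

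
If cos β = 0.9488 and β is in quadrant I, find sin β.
sin β = 0.3159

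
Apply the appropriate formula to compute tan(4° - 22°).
tan(4° - 22°) = (tan 4° - tan 22°)/(1 + tan 4° tan 22°) = -0.3249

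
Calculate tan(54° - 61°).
tan(54° - 61°) = (tan 54° - tan 61°)/(1 + tan 54° tan 61°) = -0.1228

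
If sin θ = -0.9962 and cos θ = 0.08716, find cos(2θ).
cos(2θ) = cos²θ - sin²θ = -0.9848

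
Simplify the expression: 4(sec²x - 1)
4(sec²x - 1) = 4(tan²x) (using Pythagorean identity)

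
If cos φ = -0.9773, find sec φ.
sec φ = 1/cos φ = -1.023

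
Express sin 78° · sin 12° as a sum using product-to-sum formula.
sin 78° sin 12° = (1/2)[cos(78°-12°) - cos(78°+12°)]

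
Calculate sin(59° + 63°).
sin(59° + 63°) = sin 59° cos 63° + cos 59° sin 63° = 0.848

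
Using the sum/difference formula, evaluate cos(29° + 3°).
cos(29° + 3°) = cos 29° cos 3° - sin 29° sin 3° = 0.848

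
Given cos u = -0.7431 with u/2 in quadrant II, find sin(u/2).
sin(u/2) = ±√((1 - cos u)/2); positive since u/2 ∈ QII, so sin(u/2) = 0.9336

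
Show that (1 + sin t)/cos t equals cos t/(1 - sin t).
LHS = (1 + sin t)(1 - sin t) / (cos t(1 - sin t)) = (1 - sin²t) / (cos t(1 - sin t)) = cos²t / (cos t(1 - sin t)) = cos t/(1 - sin t) = RHS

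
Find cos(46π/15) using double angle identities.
cos(46π/15) = cos²23π/15 - sin²23π/15 = -0.9781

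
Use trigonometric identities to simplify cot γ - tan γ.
cot γ - tan γ = 2 cot(2γ) (using Double angle)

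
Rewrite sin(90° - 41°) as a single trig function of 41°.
sin(90° - 41°) = cos(41°)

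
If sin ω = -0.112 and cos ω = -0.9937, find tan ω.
tan ω = sin ω / cos ω = 0.1127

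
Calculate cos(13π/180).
cos(13π/180) = 0.9744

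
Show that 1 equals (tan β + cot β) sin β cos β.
RHS = (sin β/cos β + cos β/sin β) sin β cos β = ((sin²β + cos²β)/(sin β cos β)) · sin β cos β = sin²β + cos²β = 1 = LHS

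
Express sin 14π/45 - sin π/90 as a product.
sin 14π/45 - sin π/90 = 2 cos(29π/180) sin(3π/20)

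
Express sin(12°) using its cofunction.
sin(12°) = cos(90° - 12°) = cos(78°)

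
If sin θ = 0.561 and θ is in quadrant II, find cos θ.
cos θ = -0.8278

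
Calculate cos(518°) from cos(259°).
cos(518°) = cos²259° - sin²259° = -0.9272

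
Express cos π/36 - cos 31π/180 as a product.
cos π/36 - cos 31π/180 = -2 sin(π/10) sin(-13π/180)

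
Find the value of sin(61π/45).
sin(61π/45) = -0.8988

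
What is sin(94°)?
sin(94°) = 0.9976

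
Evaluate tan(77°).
tan(77°) = 4.331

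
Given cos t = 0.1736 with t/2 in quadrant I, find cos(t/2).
cos(t/2) = ±√((1 + cos t)/2); positive since t/2 ∈ QI, so cos(t/2) = 0.766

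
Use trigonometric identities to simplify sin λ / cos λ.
sin λ / cos λ = tan λ (using Quotient identity)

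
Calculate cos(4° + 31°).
cos(4° + 31°) = cos 4° cos 31° - sin 4° sin 31° = 0.8192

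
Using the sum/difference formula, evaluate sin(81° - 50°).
sin(81° - 50°) = sin 81° cos 50° - cos 81° sin 50° = 0.515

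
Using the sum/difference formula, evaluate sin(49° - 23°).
sin(49° - 23°) = sin 49° cos 23° - cos 49° sin 23° = 0.4384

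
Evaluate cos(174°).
cos(174°) = -0.9945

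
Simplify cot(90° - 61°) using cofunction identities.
cot(90° - 61°) = tan(61°)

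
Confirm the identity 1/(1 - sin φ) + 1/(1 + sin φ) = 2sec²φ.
LHS = [(1 + sin φ) + (1 - sin φ)] / [(1 - sin φ)(1 + sin φ)] = 2/(1 - sin²φ) = 2/cos²φ = 2sec²φ = RHS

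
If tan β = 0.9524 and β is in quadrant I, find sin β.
sin β = 0.6897 (using tan²β + 1 = sec²β)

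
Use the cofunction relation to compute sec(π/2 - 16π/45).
sec(π/2 - 16π/45) = csc(16π/45) = 1.113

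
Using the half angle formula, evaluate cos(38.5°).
cos(38.5°) = √((1 + cos 77°)/2) = 0.7826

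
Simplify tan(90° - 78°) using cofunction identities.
tan(90° - 78°) = cot(78°)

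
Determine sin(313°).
sin(313°) = -0.7314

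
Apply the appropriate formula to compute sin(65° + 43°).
sin(65° + 43°) = sin 65° cos 43° + cos 65° sin 43° = 0.9511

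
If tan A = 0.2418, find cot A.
cot A = 1/tan A = 4.136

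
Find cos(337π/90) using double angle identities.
cos(337π/90) = cos²337π/180 - sin²337π/180 = 0.6947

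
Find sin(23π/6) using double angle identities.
sin(23π/6) = 2 sin 23π/12 cos 23π/12 = -1/2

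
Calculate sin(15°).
sin(15°) = (√6-√2)/4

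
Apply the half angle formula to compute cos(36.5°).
cos(36.5°) = √((1 + cos 73°)/2) = 0.8039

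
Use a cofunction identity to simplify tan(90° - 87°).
tan(90° - 87°) = cot(87°)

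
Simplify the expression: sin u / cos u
sin u / cos u = tan u (using Quotient identity)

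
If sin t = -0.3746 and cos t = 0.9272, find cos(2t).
cos(2t) = cos²t - sin²t = 0.7194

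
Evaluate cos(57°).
cos(57°) = 0.5446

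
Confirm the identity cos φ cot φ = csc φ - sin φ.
RHS = 1/sin φ - sin φ = (1 - sin²φ)/sin φ = cos²φ/sin φ = cos φ · (cos φ/sin φ) = cos φ cot φ = LHS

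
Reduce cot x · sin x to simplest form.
cot x · sin x = cos x (using Quotient identity)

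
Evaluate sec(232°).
sec(232°) = -1.624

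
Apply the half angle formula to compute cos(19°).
cos(19°) = √((1 + cos 38°)/2) = 0.9455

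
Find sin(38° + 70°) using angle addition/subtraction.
sin(38° + 70°) = sin 38° cos 70° + cos 38° sin 70° = 0.9511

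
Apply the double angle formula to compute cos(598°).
cos(598°) = cos²299° - sin²299° = -0.5299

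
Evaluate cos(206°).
cos(206°) = -0.8988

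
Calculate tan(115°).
tan(115°) = -2.145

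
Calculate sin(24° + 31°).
sin(24° + 31°) = sin 24° cos 31° + cos 24° sin 31° = 0.8192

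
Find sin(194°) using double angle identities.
sin(194°) = 2 sin 97° cos 97° = -0.2419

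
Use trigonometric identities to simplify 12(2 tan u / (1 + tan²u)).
12(2 tan u / (1 + tan²u)) = 12(sin(2u)) (using Double angle)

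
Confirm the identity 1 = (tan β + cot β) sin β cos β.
RHS = (sin β/cos β + cos β/sin β) sin β cos β = ((sin²β + cos²β)/(sin β cos β)) · sin β cos β = sin²β + cos²β = 1 = LHS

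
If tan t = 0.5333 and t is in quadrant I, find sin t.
sin t = 0.4706 (using tan²t + 1 = sec²t)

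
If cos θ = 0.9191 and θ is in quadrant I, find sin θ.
sin θ = 0.394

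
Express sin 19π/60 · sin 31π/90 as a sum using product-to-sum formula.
sin 19π/60 sin 31π/90 = (1/2)[cos(19π/60-31π/90) - cos(19π/60+31π/90)]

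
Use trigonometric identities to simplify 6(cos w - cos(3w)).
6(cos w - cos(3w)) = 6(2 sin(2w) sin w) (using Sum-to-product)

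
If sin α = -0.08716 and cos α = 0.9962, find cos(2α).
cos(2α) = cos²α - sin²α = 0.9848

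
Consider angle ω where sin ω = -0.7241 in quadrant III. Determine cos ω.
cos ω = ±√(1 - sin²ω) = -0.6897 (negative in QIII)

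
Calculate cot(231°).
cot(231°) = 0.8098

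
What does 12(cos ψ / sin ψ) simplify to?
12(cos ψ / sin ψ) = 12(cot ψ) (using Quotient identity)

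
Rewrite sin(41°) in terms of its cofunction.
sin(41°) = cos(90° - 41°) = cos(49°)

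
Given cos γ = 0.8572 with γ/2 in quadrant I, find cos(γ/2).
cos(γ/2) = ±√((1 + cos γ)/2); positive since γ/2 ∈ QI, so cos(γ/2) = 0.9636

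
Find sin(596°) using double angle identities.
sin(596°) = 2 sin 298° cos 298° = -0.829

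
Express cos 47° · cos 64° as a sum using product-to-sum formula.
cos 47° cos 64° = (1/2)[cos(47°-64°) + cos(47°+64°)]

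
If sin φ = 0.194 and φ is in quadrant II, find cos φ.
cos φ = -0.981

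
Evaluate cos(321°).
cos(321°) = 0.7771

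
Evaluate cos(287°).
cos(287°) = 0.2924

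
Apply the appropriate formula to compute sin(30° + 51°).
sin(30° + 51°) = sin 30° cos 51° + cos 30° sin 51° = 0.9877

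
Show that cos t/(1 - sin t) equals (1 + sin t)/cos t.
RHS = (1 + sin t)(1 - sin t) / (cos t(1 - sin t)) = (1 - sin²t) / (cos t(1 - sin t)) = cos²t / (cos t(1 - sin t)) = cos t/(1 - sin t) = LHS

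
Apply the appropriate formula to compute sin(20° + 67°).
sin(20° + 67°) = sin 20° cos 67° + cos 20° sin 67° = 0.9986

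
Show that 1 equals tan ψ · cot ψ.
RHS = (sin ψ/cos ψ) · (cos ψ/sin ψ) = 1 = LHS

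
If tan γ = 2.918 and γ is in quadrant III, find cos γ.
cos γ = -0.3242 (using tan²γ + 1 = sec²γ)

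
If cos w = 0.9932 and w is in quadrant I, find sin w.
sin w = 0.1164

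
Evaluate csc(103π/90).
csc(103π/90) = -2.281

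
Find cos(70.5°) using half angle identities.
cos(70.5°) = √((1 + cos 141°)/2) = 0.3338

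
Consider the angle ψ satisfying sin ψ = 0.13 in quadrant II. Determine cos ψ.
cos ψ = ±√(1 - sin²ψ) = -0.9915 (negative in QII)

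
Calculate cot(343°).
cot(343°) = -3.271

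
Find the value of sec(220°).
sec(220°) = -1.305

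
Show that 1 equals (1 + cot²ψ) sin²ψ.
RHS = csc²ψ · sin²ψ = (1/sin²ψ) · sin²ψ = 1 = LHS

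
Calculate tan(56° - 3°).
tan(56° - 3°) = (tan 56° - tan 3°)/(1 + tan 56° tan 3°) = 1.327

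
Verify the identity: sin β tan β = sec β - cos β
RHS = 1/cos β - cos β = (1 - cos²β)/cos β = sin²β/cos β = sin β · (sin β/cos β) = sin β tan β = LHS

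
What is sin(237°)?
sin(237°) = -0.8387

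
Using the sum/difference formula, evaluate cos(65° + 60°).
cos(65° + 60°) = cos 65° cos 60° - sin 65° sin 60° = -0.5736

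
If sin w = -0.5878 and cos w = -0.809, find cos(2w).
cos(2w) = cos²w - sin²w = 0.309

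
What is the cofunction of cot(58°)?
cot(58°) = tan(90° - 58°) = tan(32°)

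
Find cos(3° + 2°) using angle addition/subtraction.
cos(3° + 2°) = cos 3° cos 2° - sin 3° sin 2° = 0.9962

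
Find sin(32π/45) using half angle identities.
sin(32π/45) = √((1 - cos 64π/45)/2) = 0.788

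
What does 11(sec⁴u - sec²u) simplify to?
11(sec⁴u - sec²u) = 11(tan⁴u + tan²u) (using Pythagorean)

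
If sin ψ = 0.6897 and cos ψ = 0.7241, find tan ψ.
tan ψ = sin ψ / cos ψ = 0.9525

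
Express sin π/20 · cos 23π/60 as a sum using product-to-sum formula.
sin π/20 cos 23π/60 = (1/2)[sin(π/20+23π/60) + sin(π/20-23π/60)]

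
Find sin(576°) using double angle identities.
sin(576°) = 2 sin 288° cos 288° = -0.5878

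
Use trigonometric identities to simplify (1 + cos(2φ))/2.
(1 + cos(2φ))/2 = cos²φ (using Power reduction)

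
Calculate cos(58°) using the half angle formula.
cos(58°) = √((1 + cos 116°)/2) = 0.5299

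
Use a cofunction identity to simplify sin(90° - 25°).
sin(90° - 25°) = cos(25°)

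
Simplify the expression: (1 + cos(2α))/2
(1 + cos(2α))/2 = cos²α (using Power reduction)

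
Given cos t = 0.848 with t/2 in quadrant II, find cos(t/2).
cos(t/2) = ±√((1 + cos t)/2); negative since t/2 ∈ QII, so cos(t/2) = -0.9612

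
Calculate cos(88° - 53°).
cos(88° - 53°) = cos 88° cos 53° + sin 88° sin 53° = 0.8192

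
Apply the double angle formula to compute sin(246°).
sin(246°) = 2 sin 123° cos 123° = -0.9135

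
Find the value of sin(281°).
sin(281°) = -0.9816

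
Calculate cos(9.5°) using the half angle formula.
cos(9.5°) = √((1 + cos 19°)/2) = 0.9863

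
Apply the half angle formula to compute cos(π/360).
cos(π/360) = √((1 + cos π/180)/2) = 1.0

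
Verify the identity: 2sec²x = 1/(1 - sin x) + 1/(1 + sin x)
RHS = [(1 + sin x) + (1 - sin x)] / [(1 - sin x)(1 + sin x)] = 2/(1 - sin²x) = 2/cos²x = 2sec²x = LHS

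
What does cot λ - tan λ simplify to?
cot λ - tan λ = 2 cot(2λ) (using Double angle)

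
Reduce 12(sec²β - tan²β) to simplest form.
12(sec²β - tan²β) = 12 (using Pythagorean identity)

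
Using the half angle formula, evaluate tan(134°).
tan(134°) = sin 268° / (1 + cos 268°) = -1.036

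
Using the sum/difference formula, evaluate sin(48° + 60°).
sin(48° + 60°) = sin 48° cos 60° + cos 48° sin 60° = 0.9511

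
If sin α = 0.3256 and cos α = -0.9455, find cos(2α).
cos(2α) = cos²α - sin²α = 0.788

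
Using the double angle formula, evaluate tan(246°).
tan(246°) = 2 tan 123° / (1 - tan²123°) = 2.246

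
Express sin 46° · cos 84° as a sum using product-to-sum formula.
sin 46° cos 84° = (1/2)[sin(46°+84°) + sin(46°-84°)]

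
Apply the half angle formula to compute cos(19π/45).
cos(19π/45) = √((1 + cos 38π/45)/2) = 0.2419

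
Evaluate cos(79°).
cos(79°) = 0.1908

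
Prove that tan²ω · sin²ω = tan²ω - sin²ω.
RHS = sin²ω/cos²ω - sin²ω = sin²ω(1/cos²ω - 1) = sin²ω · (1 - cos²ω)/cos²ω = sin²ω · sin²ω/cos²ω = sin²ω · tan²ω = LHS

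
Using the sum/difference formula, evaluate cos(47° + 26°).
cos(47° + 26°) = cos 47° cos 26° - sin 47° sin 26° = 0.2924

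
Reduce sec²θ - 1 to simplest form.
sec²θ - 1 = tan²θ (using Pythagorean identity)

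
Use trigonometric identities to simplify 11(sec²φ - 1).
11(sec²φ - 1) = 11(tan²φ) (using Pythagorean identity)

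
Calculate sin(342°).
sin(342°) = -0.309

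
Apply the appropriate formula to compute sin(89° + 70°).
sin(89° + 70°) = sin 89° cos 70° + cos 89° sin 70° = 0.3584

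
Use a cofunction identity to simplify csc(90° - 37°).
csc(90° - 37°) = sec(37°)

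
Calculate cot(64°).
cot(64°) = 0.4877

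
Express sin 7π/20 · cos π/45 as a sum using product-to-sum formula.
sin 7π/20 cos π/45 = (1/2)[sin(7π/20+π/45) + sin(7π/20-π/45)]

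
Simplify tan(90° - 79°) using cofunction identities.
tan(90° - 79°) = cot(79°)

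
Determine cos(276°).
cos(276°) = 0.1045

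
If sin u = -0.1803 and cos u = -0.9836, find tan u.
tan u = sin u / cos u = 0.1833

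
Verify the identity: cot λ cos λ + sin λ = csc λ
LHS = cos²λ/sin λ + sin λ = (cos²λ + sin²λ)/sin λ = 1/sin λ = csc λ = RHS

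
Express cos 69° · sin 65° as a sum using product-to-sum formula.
cos 69° sin 65° = (1/2)[sin(69°+65°) - sin(69°-65°)]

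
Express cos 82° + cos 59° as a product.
cos 82° + cos 59° = 2 cos(70.5°) cos(11.5°)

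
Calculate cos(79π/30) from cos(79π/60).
cos(79π/30) = cos²79π/60 - sin²79π/60 = -0.4067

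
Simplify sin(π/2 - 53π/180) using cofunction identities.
sin(π/2 - 53π/180) = cos(53π/180)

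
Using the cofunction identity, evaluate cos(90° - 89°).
cos(90° - 89°) = sin(89°) = 0.9998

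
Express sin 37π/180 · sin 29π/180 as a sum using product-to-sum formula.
sin 37π/180 sin 29π/180 = (1/2)[cos(37π/180-29π/180) - cos(37π/180+29π/180)]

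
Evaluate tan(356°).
tan(356°) = -0.06993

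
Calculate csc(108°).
csc(108°) = 1.051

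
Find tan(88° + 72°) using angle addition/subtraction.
tan(88° + 72°) = (tan 88° + tan 72°)/(1 - tan 88° tan 72°) = -0.364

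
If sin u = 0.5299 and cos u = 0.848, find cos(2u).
cos(2u) = cos²u - sin²u = 0.4383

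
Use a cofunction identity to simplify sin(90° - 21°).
sin(90° - 21°) = cos(21°)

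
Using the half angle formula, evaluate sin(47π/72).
sin(47π/72) = √((1 - cos 47π/36)/2) = 0.887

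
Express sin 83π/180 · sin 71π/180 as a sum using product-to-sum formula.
sin 83π/180 sin 71π/180 = (1/2)[cos(83π/180-71π/180) - cos(83π/180+71π/180)]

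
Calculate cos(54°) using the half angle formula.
cos(54°) = √((1 + cos 108°)/2) = 0.5878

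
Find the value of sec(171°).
sec(171°) = -1.012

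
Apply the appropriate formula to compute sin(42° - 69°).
sin(42° - 69°) = sin 42° cos 69° - cos 42° sin 69° = -0.454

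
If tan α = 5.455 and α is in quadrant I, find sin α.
sin α = 0.9836 (using tan²α + 1 = sec²α)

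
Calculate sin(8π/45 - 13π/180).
sin(8π/45 - 13π/180) = sin 8π/45 cos 13π/180 - cos 8π/45 sin 13π/180 = 0.3256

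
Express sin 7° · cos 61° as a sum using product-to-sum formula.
sin 7° cos 61° = (1/2)[sin(7°+61°) + sin(7°-61°)]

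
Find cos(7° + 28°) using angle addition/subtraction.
cos(7° + 28°) = cos 7° cos 28° - sin 7° sin 28° = 0.8192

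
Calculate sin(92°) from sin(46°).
sin(92°) = 2 sin 46° cos 46° = 0.9994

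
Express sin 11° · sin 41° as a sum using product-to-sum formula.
sin 11° sin 41° = (1/2)[cos(11°-41°) - cos(11°+41°)]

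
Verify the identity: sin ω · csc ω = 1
LHS = sin ω · (1/sin ω) = 1 = RHS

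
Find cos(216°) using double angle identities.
cos(216°) = cos²108° - sin²108° = -0.809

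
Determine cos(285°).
cos(285°) = (√6-√2)/4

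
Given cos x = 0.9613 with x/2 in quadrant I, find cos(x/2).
cos(x/2) = ±√((1 + cos x)/2); positive since x/2 ∈ QI, so cos(x/2) = 0.9903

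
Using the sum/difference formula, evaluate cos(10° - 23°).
cos(10° - 23°) = cos 10° cos 23° + sin 10° sin 23° = 0.9744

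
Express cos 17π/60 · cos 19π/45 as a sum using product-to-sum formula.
cos 17π/60 cos 19π/45 = (1/2)[cos(17π/60-19π/45) + cos(17π/60+19π/45)]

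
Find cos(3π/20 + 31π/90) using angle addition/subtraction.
cos(3π/20 + 31π/90) = cos 3π/20 cos 31π/90 - sin 3π/20 sin 31π/90 = 0.01745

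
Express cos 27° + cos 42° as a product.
cos 27° + cos 42° = 2 cos(34.5°) cos(-7.5°)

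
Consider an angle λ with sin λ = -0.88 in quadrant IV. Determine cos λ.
cos λ = √(1 - sin²λ) = 0.475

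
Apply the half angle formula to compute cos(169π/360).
cos(169π/360) = √((1 + cos 169π/180)/2) = 0.09585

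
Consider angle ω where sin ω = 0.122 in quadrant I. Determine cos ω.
cos ω = √(1 - sin²ω) = 0.9925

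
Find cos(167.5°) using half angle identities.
cos(167.5°) = -√((1 + cos 335°)/2) = -0.9763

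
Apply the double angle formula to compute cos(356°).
cos(356°) = cos²178° - sin²178° = 0.9976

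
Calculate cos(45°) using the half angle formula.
cos(45°) = √((1 + cos 90°)/2) = √2/2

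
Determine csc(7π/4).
csc(7π/4) = -√2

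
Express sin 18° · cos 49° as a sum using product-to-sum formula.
sin 18° cos 49° = (1/2)[sin(18°+49°) + sin(18°-49°)]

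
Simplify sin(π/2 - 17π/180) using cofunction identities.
sin(π/2 - 17π/180) = cos(17π/180)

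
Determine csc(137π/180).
csc(137π/180) = 1.466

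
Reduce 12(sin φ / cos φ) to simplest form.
12(sin φ / cos φ) = 12(tan φ) (using Quotient identity)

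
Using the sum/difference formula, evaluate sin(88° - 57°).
sin(88° - 57°) = sin 88° cos 57° - cos 88° sin 57° = 0.515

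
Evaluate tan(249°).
tan(249°) = 2.605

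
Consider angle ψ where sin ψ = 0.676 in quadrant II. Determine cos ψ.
cos ψ = ±√(1 - sin²ψ) = -0.7369 (negative in QII)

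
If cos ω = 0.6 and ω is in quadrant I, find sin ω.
sin ω = 0.8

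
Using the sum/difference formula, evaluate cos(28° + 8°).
cos(28° + 8°) = cos 28° cos 8° - sin 28° sin 8° = 0.809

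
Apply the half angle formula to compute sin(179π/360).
sin(179π/360) = √((1 - cos 179π/180)/2) = 1.0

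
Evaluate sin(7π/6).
sin(7π/6) = -1/2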